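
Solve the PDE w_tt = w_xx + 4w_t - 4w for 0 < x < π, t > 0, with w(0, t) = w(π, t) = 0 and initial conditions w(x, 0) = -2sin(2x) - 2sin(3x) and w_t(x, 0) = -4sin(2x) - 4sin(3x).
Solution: Substitute w = exp(2t)u, i.e. u = exp(-2t)w.
By the product rule, w_t = exp(2t)(u_t + 2u), w_tt = exp(2t)(u_tt + 4u_t + 4u), w_xx = exp(2t)u_xx.
Substituting into the PDE and dividing by exp(2t): u_tt + 4u_t + 4u = u_xx + 4(u_t + 2u) - 4u.
The lower-order terms cancel, leaving the standard wave equation u_tt = u_xx.
Initial data for u: u(x,0) = w(x,0) = -2sin(2x) - 2sin(3x); u_t(x,0) = w_t(x,0) - 2w(x,0) = 0. The boundary conditions carry over: u(0,t) = u(π,t) = 0.
Solve for u:
  Using separation of variables u = X(x)T(t):
  Eigenfunctions: sin(nx), n = 1, 2, 3, ...
  General solution: u(x, t) = Σ [A_n cos(n t) + B_n sin(n t)] sin(nx)
  From u(x,0) = -2sin(2x) - 2sin(3x): A_2=-2, A_3=-2. From u_t(x,0) = 0: all B_n = 0.
Hence u(x,t) = -2sin(2x)cos(2t) - 2sin(3x)cos(3t).
Transform back: w(x,t) = exp(2t)u(x,t).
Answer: w(x, t) = -2exp(2t)sin(2x)cos(2t) - 2exp(2t)sin(3x)cos(3t)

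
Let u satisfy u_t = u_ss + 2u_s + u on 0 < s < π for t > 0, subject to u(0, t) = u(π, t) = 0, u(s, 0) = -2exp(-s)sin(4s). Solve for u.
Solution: Substitute u = exp(-s)w, i.e. w = exp(s)u.
By the product rule, u_s = exp(-s)(w_s - w), u_ss = exp(-s)(w_ss - 2w_s + w), u_t = exp(-s)w_t.
Substituting into the PDE and dividing by exp(-s): w_t = (w_ss - 2w_s + w) + 2(w_s - w) + w.
The lower-order terms cancel, leaving the standard heat equation w_t = w_ss.
Initial data for w: w(s,0) = exp(s)u(s,0) = -2sin(4s). The boundary conditions carry over: w(0,t) = w(π,t) = 0.
Solve for w:
  Using separation of variables w = X(s)T(t):
  Eigenfunctions: sin(ns), n = 1, 2, 3, ...
  General solution: w(s, t) = Σ c_n sin(ns) exp(-n² t)
  Matching w(s,0) = -2sin(4s) term by term: c_4=-2.
Hence w(s,t) = -2exp(-16t)sin(4s).
Transform back: u(s,t) = exp(-s)w(s,t).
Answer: u(s, t) = -2exp(-s)exp(-16t)sin(4s)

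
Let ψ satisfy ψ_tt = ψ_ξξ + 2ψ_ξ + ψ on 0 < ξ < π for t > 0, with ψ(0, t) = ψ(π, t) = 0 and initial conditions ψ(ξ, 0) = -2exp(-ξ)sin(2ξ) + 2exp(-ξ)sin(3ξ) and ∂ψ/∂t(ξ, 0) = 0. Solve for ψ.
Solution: Substitute ψ = exp(-ξ)u, i.e. u = exp(ξ)ψ.
By the product rule, ψ_ξ = exp(-ξ)(u_ξ - u), ψ_ξξ = exp(-ξ)(u_ξξ - 2u_ξ + u), ψ_tt = exp(-ξ)u_tt.
Substituting into the PDE and dividing by exp(-ξ): u_tt = (u_ξξ - 2u_ξ + u) + 2(u_ξ - u) + u.
The lower-order terms cancel, leaving the standard wave equation u_tt = u_ξξ.
Initial data for u: u(ξ,0) = exp(ξ)ψ(ξ,0) = -2sin(2ξ) + 2sin(3ξ); u_t(ξ,0) = exp(ξ)ψ_t(ξ,0) = 0. The boundary conditions carry over: u(0,t) = u(π,t) = 0.
Solve for u:
  Using separation of variables u = X(ξ)T(t):
  Eigenfunctions: sin(nξ), n = 1, 2, 3, ...
  General solution: u(ξ, t) = Σ [A_n cos(n t) + B_n sin(n t)] sin(nξ)
  From u(ξ,0) = -2sin(2ξ) + 2sin(3ξ): A_2=-2, A_3=2. From u_t(ξ,0) = 0: all B_n = 0.
Hence u(ξ,t) = -2sin(2ξ)cos(2t) + 2sin(3ξ)cos(3t).
Transform back: ψ(ξ,t) = exp(-ξ)u(ξ,t).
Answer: ψ(ξ, t) = -2exp(-ξ)sin(2ξ)cos(2t) + 2exp(-ξ)sin(3ξ)cos(3t)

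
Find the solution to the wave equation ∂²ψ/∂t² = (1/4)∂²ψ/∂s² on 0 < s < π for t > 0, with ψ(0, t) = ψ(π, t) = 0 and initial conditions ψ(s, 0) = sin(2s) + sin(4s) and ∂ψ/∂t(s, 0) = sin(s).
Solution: Using separation of variables ψ = X(s)T(t):
Eigenfunctions: sin(ns), n = 1, 2, 3, ...
General solution: ψ(s, t) = Σ [A_n cos(n t/2) + B_n sin(n t/2)] sin(ns)
From ψ(s,0) = sin(2s) + sin(4s): A_2=1, A_4=1. From ψ_t(s,0) = sin(s), using ψ_t(s,0) = Σ ω_n B_n sin(ns) with ω_n = n/2: B_1 = 1/(1/2) = 2.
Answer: ψ(s, t) = 2sin(s)sin(t/2) + sin(2s)cos(t) + sin(4s)cos(2t)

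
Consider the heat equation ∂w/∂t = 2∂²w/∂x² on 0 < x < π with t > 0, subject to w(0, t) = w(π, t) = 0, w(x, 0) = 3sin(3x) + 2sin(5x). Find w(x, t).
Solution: Separating variables: w = Σ c_n exp(-2n²t) sin(nx). From w(x,0) = 3sin(3x) + 2sin(5x): c_3=3, c_5=2.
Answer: w(x, t) = 3exp(-18t)sin(3x) + 2exp(-50t)sin(5x)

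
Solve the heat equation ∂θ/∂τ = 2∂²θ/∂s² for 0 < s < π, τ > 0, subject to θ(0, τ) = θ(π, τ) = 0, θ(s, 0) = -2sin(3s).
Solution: Using separation of variables θ = X(s)G(τ):
Eigenfunctions: sin(ns), n = 1, 2, 3, ...
General solution: θ(s, τ) = Σ c_n sin(ns) exp(-2n² τ)
Matching θ(s,0) = -2sin(3s) term by term: c_3=-2.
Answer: θ(s, τ) = -2exp(-18τ)sin(3s)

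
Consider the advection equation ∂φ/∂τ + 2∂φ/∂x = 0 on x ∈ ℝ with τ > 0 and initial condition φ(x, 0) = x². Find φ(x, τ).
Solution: By method of characteristics (waves move right with speed 2):
Along characteristics x - 2τ = const, φ is constant, so φ(x,τ) = f(x - 2τ) with f = φ(·, 0).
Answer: φ(x, τ) = x² - 4xτ + 4τ²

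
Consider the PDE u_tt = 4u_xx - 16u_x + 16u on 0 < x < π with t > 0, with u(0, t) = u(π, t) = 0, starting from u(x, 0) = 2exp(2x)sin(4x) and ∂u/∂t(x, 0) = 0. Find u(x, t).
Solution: Substitute u = exp(2x)w.
Then u_x = exp(2x)(w_x + 2w), u_xx = exp(2x)(w_xx + 4w_x + 4w), u_tt = exp(2x)w_tt; substituting and dividing by exp(2x), the lower-order terms cancel: w_tt = 4w_xx (standard wave equation).
Data for w: w(x,0) = exp(-2x)u(x,0) = 2sin(4x); w_t(x,0) = exp(-2x)u_t(x,0) = 0. The boundary conditions carry over: w(0,t) = w(π,t) = 0.
Separating variables: w = Σ [A_n cos(ω_n t) + B_n sin(ω_n t)] sin(nx), ω_n = 2n. From ICs: A_4=2.
So w(x,t) = 2sin(4x)cos(8t), and u(x,t) = exp(2x)w(x,t).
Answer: u(x, t) = 2exp(2x)sin(4x)cos(8t)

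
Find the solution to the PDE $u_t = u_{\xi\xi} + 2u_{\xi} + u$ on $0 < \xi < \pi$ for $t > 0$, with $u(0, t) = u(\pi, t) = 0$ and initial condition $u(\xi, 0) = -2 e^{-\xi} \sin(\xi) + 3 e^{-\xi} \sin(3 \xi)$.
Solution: Substitute $u = e^{-\xi}w$.
Then $u_{\xi} = e^{-\xi}(w_{\xi} - w)$, $u_{\xi\xi} = e^{-\xi}(w_{\xi\xi} - 2w_{\xi} + w)$, $u_t = e^{-\xi}w_t$; substituting and dividing by $e^{-\xi}$, the lower-order terms cancel: $w_t = w_{\xi\xi}$ (standard heat equation).
Data for $w$: $w(\xi,0) = e^{\xi}u(\xi,0) = -2 \sin(\xi) + 3 \sin(3 \xi)$. The boundary conditions carry over: $w(0,t) = w(\pi,t) = 0$.
Separating variables: $w = \sum c_n e^{-n^2t} \sin(n\xi)$. From $w(\xi,0) = -2 \sin(\xi) + 3 \sin(3 \xi)$: $c_1=-2, c_3=3$.
So $w(\xi,t) = -2 e^{-t} \sin(\xi) + 3 e^{-9 t} \sin(3 \xi)$, and $u(\xi,t) = e^{-\xi}w(\xi,t)$.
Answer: $u(\xi, t) = -2 e^{-\xi} e^{-t} \sin(\xi) + 3 e^{-\xi} e^{-9 t} \sin(3 \xi)$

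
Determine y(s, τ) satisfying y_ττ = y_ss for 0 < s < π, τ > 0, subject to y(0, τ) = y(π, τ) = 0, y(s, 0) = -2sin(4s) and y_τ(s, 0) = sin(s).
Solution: Using separation of variables y = X(s)T(τ):
Eigenfunctions: sin(ns), n = 1, 2, 3, ...
General solution: y(s, τ) = Σ [A_n cos(n τ) + B_n sin(n τ)] sin(ns)
From y(s,0) = -2sin(4s): A_4=-2. From y_τ(s,0) = sin(s), using y_τ(s,0) = Σ ω_n B_n sin(ns) with ω_n = n: B_1 = 1/1 = 1.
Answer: y(s, τ) = sin(s)sin(τ) - 2sin(4s)cos(4τ)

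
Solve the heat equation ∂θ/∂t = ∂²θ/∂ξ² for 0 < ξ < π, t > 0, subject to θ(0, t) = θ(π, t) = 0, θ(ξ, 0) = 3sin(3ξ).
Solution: Using separation of variables θ = X(ξ)G(t):
Eigenfunctions: sin(nξ), n = 1, 2, 3, ...
General solution: θ(ξ, t) = Σ c_n sin(nξ) exp(-n² t)
Matching θ(ξ,0) = 3sin(3ξ) term by term: c_3=3.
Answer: θ(ξ, t) = 3exp(-9t)sin(3ξ)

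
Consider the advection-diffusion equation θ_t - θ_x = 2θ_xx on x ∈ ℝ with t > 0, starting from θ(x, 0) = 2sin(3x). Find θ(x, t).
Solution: Change to a moving frame: let η = x + t, σ = t and write θ(x,t) = u(η,σ).
By the chain rule θ_t = u_σ + u_η, θ_x = u_η, θ_xx = u_ηη.
Then θ_t - θ_x = u_σ: the advection term cancels and the PDE becomes the heat equation u_σ = 2u_ηη on η ∈ ℝ.
Initial data: u(η,0) = θ(η,0) = 2sin(3η).
On η ∈ ℝ each mode satisfies (sin(nη))″ = -n² sin(nη), so exp(-2n²σ) sin(nη) solves the heat equation; by superposition u(η,σ) = Σ c_n exp(-2n²σ) sin(nη).
Reading off the coefficients: c_3=2, so u(η,σ) = 2exp(-18σ)sin(3η).
Substituting back η = x + t, σ = t: θ(x,t) = u(x + t, t).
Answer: θ(x, t) = 2exp(-18t)sin(3t + 3x)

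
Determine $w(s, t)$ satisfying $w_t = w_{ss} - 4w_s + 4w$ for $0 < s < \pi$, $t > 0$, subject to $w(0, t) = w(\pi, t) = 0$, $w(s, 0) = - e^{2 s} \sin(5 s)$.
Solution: Substitute $w = e^{2s}u$, i.e. $u = e^{-2s}w$.
By the product rule, $w_s = e^{2s}(u_s + 2u)$, $w_{ss} = e^{2s}(u_{ss} + 4u_s + 4u)$, $w_t = e^{2s}u_t$.
Substituting into the PDE and dividing by $e^{2s}$: $u_t = (u_{ss} + 4u_s + 4u) - 4(u_s + 2u) + 4u$.
The lower-order terms cancel, leaving the standard heat equation $u_t = u_{ss}$.
Initial data for $u$: $u(s,0) = e^{-2s}w(s,0) = - \sin(5 s)$. The boundary conditions carry over: $u(0,t) = u(\pi,t) = 0$.
Solve for $u$:
  Using separation of variables $u = X(s)T(t)$:
  Eigenfunctions: $\sin(ns)$, $n = 1, 2, 3, \ldots$
  General solution: $u(s, t) = \sum c_n \sin(ns) e^{-n^2 t}$
  Matching $u(s,0) = - \sin(5 s)$ term by term: $c_5=-1$.
Hence $u(s,t) = - e^{-25 t} \sin(5 s)$.
Transform back: $w(s,t) = e^{2s}u(s,t)$.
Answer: $w(s, t) = - e^{2 s} e^{-25 t} \sin(5 s)$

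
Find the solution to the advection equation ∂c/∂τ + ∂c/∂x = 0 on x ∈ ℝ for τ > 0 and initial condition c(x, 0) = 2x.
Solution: By method of characteristics (waves move right with speed 1):
Along characteristics x - τ = const, c is constant, so c(x,τ) = f(x - τ) with f = c(·, 0).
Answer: c(x, τ) = 2x - 2τ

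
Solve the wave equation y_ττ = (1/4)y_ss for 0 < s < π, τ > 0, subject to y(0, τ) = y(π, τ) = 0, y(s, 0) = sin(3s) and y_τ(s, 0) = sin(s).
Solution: Using separation of variables y = X(s)T(τ):
Eigenfunctions: sin(ns), n = 1, 2, 3, ...
General solution: y(s, τ) = Σ [A_n cos(n τ/2) + B_n sin(n τ/2)] sin(ns)
From y(s,0) = sin(3s): A_3=1. From y_τ(s,0) = sin(s), using y_τ(s,0) = Σ ω_n B_n sin(ns) with ω_n = n/2: B_1 = 1/(1/2) = 2.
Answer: y(s, τ) = 2sin(s)sin(τ/2) + sin(3s)cos(3τ/2)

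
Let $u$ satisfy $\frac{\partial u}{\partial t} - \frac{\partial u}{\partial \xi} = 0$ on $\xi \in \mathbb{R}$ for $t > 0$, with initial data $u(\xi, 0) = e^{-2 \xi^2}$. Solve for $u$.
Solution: By method of characteristics (waves move left with speed 1):
Along characteristics $\xi + t =$ const, $u$ is constant, so $u(\xi,t) = f(\xi + t)$ with $f = u( \cdot , 0)$.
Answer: $u(\xi, t) = e^{-2 (\xi + t)^2}$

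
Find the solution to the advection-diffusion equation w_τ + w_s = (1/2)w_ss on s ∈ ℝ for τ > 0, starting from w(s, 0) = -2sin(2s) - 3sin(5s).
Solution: Moving frame: η = s - τ, σ = τ, w = u(η,σ), so w_τ = u_σ - u_η and w_ss = u_ηη.
Hence w_τ + w_s = u_σ and the PDE becomes the heat equation u_σ = (1/2)u_ηη on η ∈ ℝ.
Initial data: u(η,0) = w(η,0) = -2sin(2η) - 3sin(5η). Each mode sin(nη) decays as exp(-n²σ/2) on ℝ, so u(η,σ) = Σ c_n exp(-n²σ/2) sin(nη) with c_2=-2, c_5=-3: u(η,σ) = -2exp(-2σ)sin(2η) - 3exp(-25σ/2)sin(5η).
Substituting back: w(s,τ) = u(s - τ, τ).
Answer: w(s, τ) = -2exp(-2τ)sin(2s - 2τ) - 3exp(-25τ/2)sin(5s - 5τ)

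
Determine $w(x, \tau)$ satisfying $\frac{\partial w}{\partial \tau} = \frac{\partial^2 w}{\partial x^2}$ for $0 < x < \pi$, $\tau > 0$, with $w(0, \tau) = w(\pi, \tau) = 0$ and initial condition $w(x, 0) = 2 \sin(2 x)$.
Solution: Using separation of variables $w = X(x)T(\tau)$:
Eigenfunctions: $\sin(nx)$, $n = 1, 2, 3, \ldots$
General solution: $w(x, \tau) = \sum c_n \sin(nx) e^{-n^2 \tau}$
Matching $w(x,0) = 2 \sin(2 x)$ term by term: $c_2=2$.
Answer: $w(x, \tau) = 2 e^{-4 \tau} \sin(2 x)$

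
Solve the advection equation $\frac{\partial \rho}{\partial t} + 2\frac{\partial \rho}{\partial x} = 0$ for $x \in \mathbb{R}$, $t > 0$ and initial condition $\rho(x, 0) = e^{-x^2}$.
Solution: By characteristics ($dx/dt = 2$), $\rho(x,t) = f(x - 2t)$ with $f = \rho( \cdot , 0)$.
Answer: $\rho(x, t) = e^{-(-2 t + x)^2}$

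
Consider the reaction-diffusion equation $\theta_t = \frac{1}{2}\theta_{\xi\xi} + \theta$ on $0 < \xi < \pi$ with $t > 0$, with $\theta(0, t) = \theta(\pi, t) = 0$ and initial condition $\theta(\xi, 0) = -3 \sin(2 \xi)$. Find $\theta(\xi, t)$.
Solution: Substitute $\theta = e^{t}u$.
Then $\theta_t = e^{t}(u_t + u)$, $\theta_{\xi\xi} = e^{t}u_{\xi\xi}$; substituting and dividing by $e^{t}$, the lower-order terms cancel: $u_t = \frac{1}{2}u_{\xi\xi}$ (standard heat equation).
Data for $u$: $u(\xi,0) = \theta(\xi,0) = -3 \sin(2 \xi)$. The boundary conditions carry over: $u(0,t) = u(\pi,t) = 0$.
Separating variables: $u = \sum c_n e^{-n^2t/2} \sin(n\xi)$. From $u(\xi,0) = -3 \sin(2 \xi)$: $c_2=-3$.
So $u(\xi,t) = -3 e^{-2 t} \sin(2 \xi)$, and $\theta(\xi,t) = e^{t}u(\xi,t)$.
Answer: $\theta(\xi, t) = -3 e^{-t} \sin(2 \xi)$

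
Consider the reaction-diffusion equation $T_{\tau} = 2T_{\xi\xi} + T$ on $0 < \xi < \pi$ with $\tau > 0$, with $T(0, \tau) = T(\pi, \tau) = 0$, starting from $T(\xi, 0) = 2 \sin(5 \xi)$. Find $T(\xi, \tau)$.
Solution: Substitute $T = e^{\tau}u$, i.e. $u = e^{-\tau}T$.
By the product rule, $T_{\tau} = e^{\tau}(u_{\tau} + u)$, $T_{\xi\xi} = e^{\tau}u_{\xi\xi}$.
Substituting into the PDE and dividing by $e^{\tau}$: $u_{\tau} + u = 2u_{\xi\xi} + u$.
The lower-order terms cancel, leaving the standard heat equation $u_{\tau} = 2u_{\xi\xi}$.
Initial data for $u$: $u(\xi,0) = T(\xi,0) = 2 \sin(5 \xi)$. The boundary conditions carry over: $u(0,\tau) = u(\pi,\tau) = 0$.
Solve for $u$:
  Using separation of variables $u = X(\xi)G(\tau)$:
  Eigenfunctions: $\sin(n\xi)$, $n = 1, 2, 3, \ldots$
  General solution: $u(\xi, \tau) = \sum c_n \sin(n\xi) e^{-2n^2 \tau}$
  Matching $u(\xi,0) = 2 \sin(5 \xi)$ term by term: $c_5=2$.
Hence $u(\xi,\tau) = 2 e^{-50 \tau} \sin(5 \xi)$.
Transform back: $T(\xi,\tau) = e^{\tau}u(\xi,\tau)$.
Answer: $T(\xi, \tau) = 2 e^{-49 \tau} \sin(5 \xi)$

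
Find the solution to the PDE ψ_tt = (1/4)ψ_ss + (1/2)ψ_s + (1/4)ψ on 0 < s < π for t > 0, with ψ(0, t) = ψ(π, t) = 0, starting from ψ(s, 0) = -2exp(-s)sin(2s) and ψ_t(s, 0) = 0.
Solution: Substitute ψ = exp(-s)u.
Then ψ_s = exp(-s)(u_s - u), ψ_ss = exp(-s)(u_ss - 2u_s + u), ψ_tt = exp(-s)u_tt; substituting and dividing by exp(-s), the lower-order terms cancel: u_tt = (1/4)u_ss (standard wave equation).
Data for u: u(s,0) = exp(s)ψ(s,0) = -2sin(2s); u_t(s,0) = exp(s)ψ_t(s,0) = 0. The boundary conditions carry over: u(0,t) = u(π,t) = 0.
Separating variables: u = Σ [A_n cos(ω_n t) + B_n sin(ω_n t)] sin(ns), ω_n = n/2. From ICs: A_2=-2.
So u(s,t) = -2sin(2s)cos(t), and ψ(s,t) = exp(-s)u(s,t).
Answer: ψ(s, t) = -2exp(-s)sin(2s)cos(t)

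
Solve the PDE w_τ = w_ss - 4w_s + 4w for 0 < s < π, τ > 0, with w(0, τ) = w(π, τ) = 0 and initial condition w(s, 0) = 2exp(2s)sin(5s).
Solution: Substitute w = exp(2s)u.
Then w_s = exp(2s)(u_s + 2u), w_ss = exp(2s)(u_ss + 4u_s + 4u), w_τ = exp(2s)u_τ; substituting and dividing by exp(2s), the lower-order terms cancel: u_τ = u_ss (standard heat equation).
Data for u: u(s,0) = exp(-2s)w(s,0) = 2sin(5s). The boundary conditions carry over: u(0,τ) = u(π,τ) = 0.
Separating variables: u = Σ c_n exp(-n²τ) sin(ns). From u(s,0) = 2sin(5s): c_5=2.
So u(s,τ) = 2exp(-25τ)sin(5s), and w(s,τ) = exp(2s)u(s,τ).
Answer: w(s, τ) = 2exp(2s)exp(-25τ)sin(5s)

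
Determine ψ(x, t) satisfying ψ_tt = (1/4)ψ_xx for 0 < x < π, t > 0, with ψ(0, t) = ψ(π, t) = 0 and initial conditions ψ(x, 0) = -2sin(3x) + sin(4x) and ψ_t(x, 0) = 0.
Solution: Using separation of variables ψ = X(x)T(t):
Eigenfunctions: sin(nx), n = 1, 2, 3, ...
General solution: ψ(x, t) = Σ [A_n cos(n t/2) + B_n sin(n t/2)] sin(nx)
From ψ(x,0) = -2sin(3x) + sin(4x): A_3=-2, A_4=1. From ψ_t(x,0) = 0: all B_n = 0.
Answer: ψ(x, t) = -2sin(3x)cos(3t/2) + sin(4x)cos(2t)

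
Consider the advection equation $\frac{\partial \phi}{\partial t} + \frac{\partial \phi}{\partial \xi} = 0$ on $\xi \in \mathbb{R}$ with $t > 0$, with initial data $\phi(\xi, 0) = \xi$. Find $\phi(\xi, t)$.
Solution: By method of characteristics (waves move right with speed 1):
Along characteristics $\xi - t =$ const, $\phi$ is constant, so $\phi(\xi,t) = f(\xi - t)$ with $f = \phi( \cdot , 0)$.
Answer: $\phi(\xi, t) = \xi -  t$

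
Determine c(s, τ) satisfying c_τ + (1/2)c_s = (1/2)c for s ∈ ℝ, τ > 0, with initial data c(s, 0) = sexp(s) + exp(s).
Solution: Substitute c = exp(s)u, i.e. u = exp(-s)c.
By the product rule, c_s = exp(s)(u_s + u), c_τ = exp(s)u_τ.
Substituting into the PDE and dividing by exp(s): u_τ + (1/2)(u_s + u) = (1/2)u.
The lower-order terms cancel, leaving the standard advection equation u_τ + (1/2)u_s = 0.
Initial data for u: u(s,0) = exp(-s)c(s,0) = s + 1.
Solve for u:
  By method of characteristics (waves move right with speed 1/2):
  Along characteristics s - (1/2)τ = const, u is constant, so u(s,τ) = f(s - (1/2)τ) with f = u(·, 0).
Hence u(s,τ) = s - (1/2)τ + 1.
Transform back: c(s,τ) = exp(s)u(s,τ).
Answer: c(s, τ) = sexp(s) - (1/2)τexp(s) + exp(s)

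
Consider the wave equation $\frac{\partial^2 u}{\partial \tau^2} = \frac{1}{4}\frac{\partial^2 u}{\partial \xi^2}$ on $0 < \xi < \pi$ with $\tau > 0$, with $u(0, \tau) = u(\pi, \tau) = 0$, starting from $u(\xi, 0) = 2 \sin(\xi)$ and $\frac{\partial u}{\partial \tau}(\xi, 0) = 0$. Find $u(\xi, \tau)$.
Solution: Separating variables: $u = \sum [A_n \cos(\omega_n \tau) + B_n \sin(\omega_n \tau)] \sin(n\xi)$, $\omega_n = n/2$. From ICs: $A_1=2$.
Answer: $u(\xi, \tau) = 2 \sin(\xi) \cos(\tau/2)$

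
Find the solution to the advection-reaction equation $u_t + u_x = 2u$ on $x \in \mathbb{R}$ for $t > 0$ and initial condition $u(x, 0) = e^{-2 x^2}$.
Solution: Substitute $u = e^{2t}w$.
Then $u_t = e^{2t}(w_t + 2w)$, $u_x = e^{2t}w_x$; substituting and dividing by $e^{2t}$, the lower-order terms cancel: $w_t + w_x = 0$ (standard advection equation).
Data for $w$: $w(x,0) = u(x,0) = e^{-2 x^2}$.
By characteristics ($dx/dt = 1$), $w(x,t) = f(x - t)$ with $f = w( \cdot , 0)$.
So $w(x,t) = e^{-2 (-t + x)^2}$, and $u(x,t) = e^{2t}w(x,t)$.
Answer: $u(x, t) = e^{2 t} e^{-2 (-t + x)^2}$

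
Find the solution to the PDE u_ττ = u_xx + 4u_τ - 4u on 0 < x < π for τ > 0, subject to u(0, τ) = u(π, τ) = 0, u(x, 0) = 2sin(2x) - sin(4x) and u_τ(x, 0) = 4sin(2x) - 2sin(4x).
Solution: Substitute u = exp(2τ)w.
Then u_τ = exp(2τ)(w_τ + 2w), u_ττ = exp(2τ)(w_ττ + 4w_τ + 4w), u_xx = exp(2τ)w_xx; substituting and dividing by exp(2τ), the lower-order terms cancel: w_ττ = w_xx (standard wave equation).
Data for w: w(x,0) = u(x,0) = 2sin(2x) - sin(4x); w_τ(x,0) = u_τ(x,0) - 2u(x,0) = 0. The boundary conditions carry over: w(0,τ) = w(π,τ) = 0.
Separating variables: w = Σ [A_n cos(ω_n τ) + B_n sin(ω_n τ)] sin(nx), ω_n = n. From ICs: A_2=2, A_4=-1.
So w(x,τ) = 2sin(2x)cos(2τ) - sin(4x)cos(4τ), and u(x,τ) = exp(2τ)w(x,τ).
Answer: u(x, τ) = 2exp(2τ)sin(2x)cos(2τ) - exp(2τ)sin(4x)cos(4τ)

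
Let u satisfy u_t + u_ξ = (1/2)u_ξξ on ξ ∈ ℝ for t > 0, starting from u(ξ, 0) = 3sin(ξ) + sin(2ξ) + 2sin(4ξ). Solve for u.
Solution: Change to a moving frame: let η = ξ - t, σ = t and write u(ξ,t) = w(η,σ).
By the chain rule u_t = w_σ - w_η, u_ξ = w_η, u_ξξ = w_ηη.
Then u_t + u_ξ = w_σ: the advection term cancels and the PDE becomes the heat equation w_σ = (1/2)w_ηη on η ∈ ℝ.
Initial data: w(η,0) = u(η,0) = 3sin(η) + sin(2η) + 2sin(4η).
On η ∈ ℝ each mode satisfies (sin(nη))″ = -n² sin(nη), so exp(-n²σ/2) sin(nη) solves the heat equation; by superposition w(η,σ) = Σ c_n exp(-n²σ/2) sin(nη).
Reading off the coefficients: c_1=3, c_2=1, c_4=2, so w(η,σ) = exp(-2σ)sin(2η) + 2exp(-8σ)sin(4η) + 3exp(-σ/2)sin(η).
Substituting back η = ξ - t, σ = t: u(ξ,t) = w(ξ - t, t).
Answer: u(ξ, t) = -exp(-2t)sin(2t - 2ξ) - 2exp(-8t)sin(4t - 4ξ) - 3exp(-t/2)sin(t - ξ)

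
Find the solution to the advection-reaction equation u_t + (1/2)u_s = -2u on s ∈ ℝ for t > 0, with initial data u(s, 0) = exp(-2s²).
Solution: Substitute u = exp(-2t)w, i.e. w = exp(2t)u.
By the product rule, u_t = exp(-2t)(w_t - 2w), u_s = exp(-2t)w_s.
Substituting into the PDE and dividing by exp(-2t): w_t - 2w + (1/2)w_s = -2w.
The lower-order terms cancel, leaving the standard advection equation w_t + (1/2)w_s = 0.
Initial data for w: w(s,0) = u(s,0) = exp(-2s²).
Solve for w:
  By method of characteristics (waves move right with speed 1/2):
  Along characteristics s - (1/2)t = const, w is constant, so w(s,t) = f(s - (1/2)t) with f = w(·, 0).
Hence w(s,t) = exp(-2(s - t/2)²).
Transform back: u(s,t) = exp(-2t)w(s,t).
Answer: u(s, t) = exp(-2t)exp(-2(s - t/2)²)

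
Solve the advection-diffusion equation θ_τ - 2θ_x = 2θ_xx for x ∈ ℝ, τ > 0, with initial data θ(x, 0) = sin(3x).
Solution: Change to a moving frame: let η = x + 2τ, σ = τ and write θ(x,τ) = u(η,σ).
By the chain rule θ_τ = u_σ + 2u_η, θ_x = u_η, θ_xx = u_ηη.
Then θ_τ - 2θ_x = u_σ: the advection term cancels and the PDE becomes the heat equation u_σ = 2u_ηη on η ∈ ℝ.
Initial data: u(η,0) = θ(η,0) = sin(3η).
On η ∈ ℝ each mode satisfies (sin(nη))″ = -n² sin(nη), so exp(-2n²σ) sin(nη) solves the heat equation; by superposition u(η,σ) = Σ c_n exp(-2n²σ) sin(nη).
Reading off the coefficients: c_3=1, so u(η,σ) = exp(-18σ)sin(3η).
Substituting back η = x + 2τ, σ = τ: θ(x,τ) = u(x + 2τ, τ).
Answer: θ(x, τ) = exp(-18τ)sin(3x + 6τ)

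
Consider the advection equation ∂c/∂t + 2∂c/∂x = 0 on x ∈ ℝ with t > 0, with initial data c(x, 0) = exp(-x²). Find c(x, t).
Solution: By characteristics (dx/dt = 2), c(x,t) = f(x - 2t) with f = c(·, 0).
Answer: c(x, t) = exp(-(-2t + x)²)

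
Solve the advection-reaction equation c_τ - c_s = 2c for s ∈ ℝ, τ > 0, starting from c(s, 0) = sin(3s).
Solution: Substitute c = exp(2τ)u, i.e. u = exp(-2τ)c.
By the product rule, c_τ = exp(2τ)(u_τ + 2u), c_s = exp(2τ)u_s.
Substituting into the PDE and dividing by exp(2τ): u_τ + 2u - u_s = 2u.
The lower-order terms cancel, leaving the standard advection equation u_τ - u_s = 0.
Initial data for u: u(s,0) = c(s,0) = sin(3s).
Solve for u:
  By method of characteristics (waves move left with speed 1):
  Along characteristics s + τ = const, u is constant, so u(s,τ) = f(s + τ) with f = u(·, 0).
Hence u(s,τ) = sin(3s + 3τ).
Transform back: c(s,τ) = exp(2τ)u(s,τ).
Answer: c(s, τ) = exp(2τ)sin(3s + 3τ)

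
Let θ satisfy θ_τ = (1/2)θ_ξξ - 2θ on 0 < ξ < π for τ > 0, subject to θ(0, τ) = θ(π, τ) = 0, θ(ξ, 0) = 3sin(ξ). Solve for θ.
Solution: Substitute θ = exp(-2τ)u.
Then θ_τ = exp(-2τ)(u_τ - 2u), θ_ξξ = exp(-2τ)u_ξξ; substituting and dividing by exp(-2τ), the lower-order terms cancel: u_τ = (1/2)u_ξξ (standard heat equation).
Data for u: u(ξ,0) = θ(ξ,0) = 3sin(ξ). The boundary conditions carry over: u(0,τ) = u(π,τ) = 0.
Separating variables: u = Σ c_n exp(-n²τ/2) sin(nξ). From u(ξ,0) = 3sin(ξ): c_1=3.
So u(ξ,τ) = 3exp(-τ/2)sin(ξ), and θ(ξ,τ) = exp(-2τ)u(ξ,τ).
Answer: θ(ξ, τ) = 3exp(-5τ/2)sin(ξ)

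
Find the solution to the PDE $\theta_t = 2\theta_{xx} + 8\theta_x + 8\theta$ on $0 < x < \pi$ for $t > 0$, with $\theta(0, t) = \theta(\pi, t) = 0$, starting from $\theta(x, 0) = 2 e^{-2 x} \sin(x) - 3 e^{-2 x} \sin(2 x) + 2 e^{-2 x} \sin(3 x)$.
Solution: Substitute $\theta = e^{-2x}u$.
Then $\theta_x = e^{-2x}(u_x - 2u)$, $\theta_{xx} = e^{-2x}(u_{xx} - 4u_x + 4u)$, $\theta_t = e^{-2x}u_t$; substituting and dividing by $e^{-2x}$, the lower-order terms cancel: $u_t = 2u_{xx}$ (standard heat equation).
Data for $u$: $u(x,0) = e^{2x}\theta(x,0) = 2 \sin(x) - 3 \sin(2 x) + 2 \sin(3 x)$. The boundary conditions carry over: $u(0,t) = u(\pi,t) = 0$.
Separating variables: $u = \sum c_n e^{-2n^2t} \sin(nx)$. From $u(x,0) = 2 \sin(x) - 3 \sin(2 x) + 2 \sin(3 x)$: $c_1=2, c_2=-3, c_3=2$.
So $u(x,t) = 2 e^{-2 t} \sin(x) - 3 e^{-8 t} \sin(2 x) + 2 e^{-18 t} \sin(3 x)$, and $\theta(x,t) = e^{-2x}u(x,t)$.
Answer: $\theta(x, t) = 2 e^{-2 t} e^{-2 x} \sin(x) - 3 e^{-8 t} e^{-2 x} \sin(2 x) + 2 e^{-18 t} e^{-2 x} \sin(3 x)$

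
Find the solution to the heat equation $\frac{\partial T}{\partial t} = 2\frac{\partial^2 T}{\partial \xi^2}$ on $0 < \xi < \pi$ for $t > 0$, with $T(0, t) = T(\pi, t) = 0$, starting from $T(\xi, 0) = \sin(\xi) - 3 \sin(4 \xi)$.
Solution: Using separation of variables $T = X(\xi)G(t)$:
Eigenfunctions: $\sin(n\xi)$, $n = 1, 2, 3, \ldots$
General solution: $T(\xi, t) = \sum c_n \sin(n\xi) e^{-2n^2 t}$
Matching $T(\xi,0) = \sin(\xi) - 3 \sin(4 \xi)$ term by term: $c_1=1, c_4=-3$.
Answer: $T(\xi, t) = e^{-2 t} \sin(\xi) - 3 e^{-32 t} \sin(4 \xi)$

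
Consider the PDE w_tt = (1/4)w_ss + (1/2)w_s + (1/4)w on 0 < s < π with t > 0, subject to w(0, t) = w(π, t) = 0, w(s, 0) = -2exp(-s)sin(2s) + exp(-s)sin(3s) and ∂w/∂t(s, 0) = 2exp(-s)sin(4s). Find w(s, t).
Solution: Substitute w = exp(-s)u.
Then w_s = exp(-s)(u_s - u), w_ss = exp(-s)(u_ss - 2u_s + u), w_tt = exp(-s)u_tt; substituting and dividing by exp(-s), the lower-order terms cancel: u_tt = (1/4)u_ss (standard wave equation).
Data for u: u(s,0) = exp(s)w(s,0) = -2sin(2s) + sin(3s); u_t(s,0) = exp(s)w_t(s,0) = 2sin(4s). The boundary conditions carry over: u(0,t) = u(π,t) = 0.
Separating variables: u = Σ [A_n cos(ω_n t) + B_n sin(ω_n t)] sin(ns), ω_n = n/2. From ICs (B_n = velocity coefficient / ω_n): A_2=-2, A_3=1, B_4=1.
So u(s,t) = -2sin(2s)cos(t) + sin(3s)cos(3t/2) + sin(4s)sin(2t), and w(s,t) = exp(-s)u(s,t).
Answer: w(s, t) = -2exp(-s)sin(2s)cos(t) + exp(-s)sin(3s)cos(3t/2) + exp(-s)sin(4s)sin(2t)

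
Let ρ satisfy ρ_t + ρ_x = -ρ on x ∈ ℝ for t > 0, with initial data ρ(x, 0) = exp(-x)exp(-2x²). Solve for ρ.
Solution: Substitute ρ = exp(-x)u, i.e. u = exp(x)ρ.
By the product rule, ρ_x = exp(-x)(u_x - u), ρ_t = exp(-x)u_t.
Substituting into the PDE and dividing by exp(-x): u_t + (u_x - u) = -u.
The lower-order terms cancel, leaving the standard advection equation u_t + u_x = 0.
Initial data for u: u(x,0) = exp(x)ρ(x,0) = exp(-2x²).
Solve for u:
  By method of characteristics (waves move right with speed 1):
  Along characteristics x - t = const, u is constant, so u(x,t) = f(x - t) with f = u(·, 0).
Hence u(x,t) = exp(-2(-t + x)²).
Transform back: ρ(x,t) = exp(-x)u(x,t).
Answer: ρ(x, t) = exp(-x)exp(-2(-t + x)²)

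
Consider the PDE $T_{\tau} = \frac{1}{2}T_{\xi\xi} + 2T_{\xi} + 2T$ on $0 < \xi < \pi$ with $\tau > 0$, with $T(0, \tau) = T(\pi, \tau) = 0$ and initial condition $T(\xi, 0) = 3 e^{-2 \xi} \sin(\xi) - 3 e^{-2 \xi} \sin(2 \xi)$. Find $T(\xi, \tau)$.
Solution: Substitute $T = e^{-2\xi}u$.
Then $T_{\xi} = e^{-2\xi}(u_{\xi} - 2u)$, $T_{\xi\xi} = e^{-2\xi}(u_{\xi\xi} - 4u_{\xi} + 4u)$, $T_{\tau} = e^{-2\xi}u_{\tau}$; substituting and dividing by $e^{-2\xi}$, the lower-order terms cancel: $u_{\tau} = \frac{1}{2}u_{\xi\xi}$ (standard heat equation).
Data for $u$: $u(\xi,0) = e^{2\xi}T(\xi,0) = 3 \sin(\xi) - 3 \sin(2 \xi)$. The boundary conditions carry over: $u(0,\tau) = u(\pi,\tau) = 0$.
Separating variables: $u = \sum c_n e^{-n^2\tau/2} \sin(n\xi)$. From $u(\xi,0) = 3 \sin(\xi) - 3 \sin(2 \xi)$: $c_1=3, c_2=-3$.
So $u(\xi,\tau) = -3 e^{-2 \tau} \sin(2 \xi) + 3 e^{-\tau/2} \sin(\xi)$, and $T(\xi,\tau) = e^{-2\xi}u(\xi,\tau)$.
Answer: $T(\xi, \tau) = -3 e^{-2 \tau} e^{-2 \xi} \sin(2 \xi) + 3 e^{-\tau/2} e^{-2 \xi} \sin(\xi)$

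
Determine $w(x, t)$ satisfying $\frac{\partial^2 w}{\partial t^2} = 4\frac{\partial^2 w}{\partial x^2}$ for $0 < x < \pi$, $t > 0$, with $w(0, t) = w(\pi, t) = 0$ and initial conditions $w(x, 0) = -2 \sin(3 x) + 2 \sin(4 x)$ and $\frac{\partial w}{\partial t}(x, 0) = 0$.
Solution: Using separation of variables $w = X(x)T(t)$:
Eigenfunctions: $\sin(nx)$, $n = 1, 2, 3, \ldots$
General solution: $w(x, t) = \sum [A_n \cos(2n t) + B_n \sin(2n t)] \sin(nx)$
From $w(x,0) = -2 \sin(3 x) + 2 \sin(4 x)$: $A_3=-2, A_4=2$. From $w_t(x,0) = 0$: all $B_n = 0$.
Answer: $w(x, t) = -2 \sin(3 x) \cos(6 t) + 2 \sin(4 x) \cos(8 t)$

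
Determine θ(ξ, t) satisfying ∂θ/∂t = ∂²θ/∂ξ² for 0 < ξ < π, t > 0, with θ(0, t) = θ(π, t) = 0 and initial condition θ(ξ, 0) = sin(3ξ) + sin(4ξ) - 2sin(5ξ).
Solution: Using separation of variables θ = X(ξ)G(t):
Eigenfunctions: sin(nξ), n = 1, 2, 3, ...
General solution: θ(ξ, t) = Σ c_n sin(nξ) exp(-n² t)
Matching θ(ξ,0) = sin(3ξ) + sin(4ξ) - 2sin(5ξ) term by term: c_3=1, c_4=1, c_5=-2.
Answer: θ(ξ, t) = exp(-9t)sin(3ξ) + exp(-16t)sin(4ξ) - 2exp(-25t)sin(5ξ)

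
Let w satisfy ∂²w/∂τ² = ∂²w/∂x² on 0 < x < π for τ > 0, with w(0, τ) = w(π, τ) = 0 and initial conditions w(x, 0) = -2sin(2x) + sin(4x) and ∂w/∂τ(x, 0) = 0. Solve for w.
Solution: Separating variables: w = Σ [A_n cos(ω_n τ) + B_n sin(ω_n τ)] sin(nx), ω_n = n. From ICs: A_2=-2, A_4=1.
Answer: w(x, τ) = -2sin(2x)cos(2τ) + sin(4x)cos(4τ)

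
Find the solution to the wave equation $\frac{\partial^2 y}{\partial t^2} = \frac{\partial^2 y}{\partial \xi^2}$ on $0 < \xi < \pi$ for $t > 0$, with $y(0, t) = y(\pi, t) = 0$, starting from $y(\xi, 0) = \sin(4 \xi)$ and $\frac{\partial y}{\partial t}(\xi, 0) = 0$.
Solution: Using separation of variables $y = X(\xi)T(t)$:
Eigenfunctions: $\sin(n\xi)$, $n = 1, 2, 3, \ldots$
General solution: $y(\xi, t) = \sum [A_n \cos(n t) + B_n \sin(n t)] \sin(n\xi)$
From $y(\xi,0) = \sin(4 \xi)$: $A_4=1$. From $y_t(\xi,0) = 0$: all $B_n = 0$.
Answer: $y(\xi, t) = \sin(4 \xi) \cos(4 t)$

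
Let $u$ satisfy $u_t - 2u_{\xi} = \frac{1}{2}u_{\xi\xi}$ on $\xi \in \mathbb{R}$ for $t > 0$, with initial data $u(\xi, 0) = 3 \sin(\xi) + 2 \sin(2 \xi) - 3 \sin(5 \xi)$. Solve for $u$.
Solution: Moving frame: $\eta = \xi + 2t$, $\sigma = t$, $u = w(\eta,\sigma)$, so $u_t = w_{\sigma} + 2w_{\eta}$ and $u_{\xi\xi} = w_{\eta\eta}$.
Hence $u_t - 2u_{\xi} = w_{\sigma}$ and the PDE becomes the heat equation $w_{\sigma} = \frac{1}{2}w_{\eta\eta}$ on $\eta \in \mathbb{R}$.
Initial data: $w(\eta,0) = u(\eta,0) = 3 \sin(\eta) + 2 \sin(2 \eta) - 3 \sin(5 \eta)$. Each mode $\sin(n\eta)$ decays as $e^{-n^2\sigma/2}$ on $\mathbb{R}$, so $w(\eta,\sigma) = \sum c_n e^{-n^2\sigma/2} \sin(n\eta)$ with $c_1=3, c_2=2, c_5=-3$: $w(\eta,\sigma) = 2 e^{-2 \sigma} \sin(2 \eta) + 3 e^{-\sigma/2} \sin(\eta) - 3 e^{-25 \sigma/2} \sin(5 \eta)$.
Substituting back: $u(\xi,t) = w(\xi + 2t, t)$.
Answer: $u(\xi, t) = 2 e^{-2 t} \sin(2 \xi + 4 t) + 3 e^{-t/2} \sin(\xi + 2 t) - 3 e^{-25 t/2} \sin(5 \xi + 10 t)$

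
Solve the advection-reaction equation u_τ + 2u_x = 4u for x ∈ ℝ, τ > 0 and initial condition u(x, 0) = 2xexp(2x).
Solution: Substitute u = exp(2x)w, i.e. w = exp(-2x)u.
By the product rule, u_x = exp(2x)(w_x + 2w), u_τ = exp(2x)w_τ.
Substituting into the PDE and dividing by exp(2x): w_τ + 2(w_x + 2w) = 4w.
The lower-order terms cancel, leaving the standard advection equation w_τ + 2w_x = 0.
Initial data for w: w(x,0) = exp(-2x)u(x,0) = 2x.
Solve for w:
  By method of characteristics (waves move right with speed 2):
  Along characteristics x - 2τ = const, w is constant, so w(x,τ) = f(x - 2τ) with f = w(·, 0).
Hence w(x,τ) = 2x - 4τ.
Transform back: u(x,τ) = exp(2x)w(x,τ).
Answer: u(x, τ) = 2xexp(2x) - 4τexp(2x)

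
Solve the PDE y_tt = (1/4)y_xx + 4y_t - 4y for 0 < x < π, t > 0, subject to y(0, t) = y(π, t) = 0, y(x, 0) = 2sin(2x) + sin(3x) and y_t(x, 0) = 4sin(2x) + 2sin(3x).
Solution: Substitute y = exp(2t)u, i.e. u = exp(-2t)y.
By the product rule, y_t = exp(2t)(u_t + 2u), y_tt = exp(2t)(u_tt + 4u_t + 4u), y_xx = exp(2t)u_xx.
Substituting into the PDE and dividing by exp(2t): u_tt + 4u_t + 4u = (1/4)u_xx + 4(u_t + 2u) - 4u.
The lower-order terms cancel, leaving the standard wave equation u_tt = (1/4)u_xx.
Initial data for u: u(x,0) = y(x,0) = 2sin(2x) + sin(3x); u_t(x,0) = y_t(x,0) - 2y(x,0) = 0. The boundary conditions carry over: u(0,t) = u(π,t) = 0.
Solve for u:
  Using separation of variables u = X(x)T(t):
  Eigenfunctions: sin(nx), n = 1, 2, 3, ...
  General solution: u(x, t) = Σ [A_n cos(n t/2) + B_n sin(n t/2)] sin(nx)
  From u(x,0) = 2sin(2x) + sin(3x): A_2=2, A_3=1. From u_t(x,0) = 0: all B_n = 0.
Hence u(x,t) = 2sin(2x)cos(t) + sin(3x)cos(3t/2).
Transform back: y(x,t) = exp(2t)u(x,t).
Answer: y(x, t) = 2exp(2t)sin(2x)cos(t) + exp(2t)sin(3x)cos(3t/2)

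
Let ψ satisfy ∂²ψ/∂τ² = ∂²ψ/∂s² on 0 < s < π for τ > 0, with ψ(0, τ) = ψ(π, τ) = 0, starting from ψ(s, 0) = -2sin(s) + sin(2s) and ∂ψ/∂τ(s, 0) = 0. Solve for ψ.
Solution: Separating variables: ψ = Σ [A_n cos(ω_n τ) + B_n sin(ω_n τ)] sin(ns), ω_n = n. From ICs: A_1=-2, A_2=1.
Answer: ψ(s, τ) = -2sin(s)cos(τ) + sin(2s)cos(2τ)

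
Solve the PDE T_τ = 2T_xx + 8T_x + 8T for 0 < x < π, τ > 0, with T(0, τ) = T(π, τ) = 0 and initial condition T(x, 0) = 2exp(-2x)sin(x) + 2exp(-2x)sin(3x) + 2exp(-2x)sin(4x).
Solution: Substitute T = exp(-2x)u, i.e. u = exp(2x)T.
By the product rule, T_x = exp(-2x)(u_x - 2u), T_xx = exp(-2x)(u_xx - 4u_x + 4u), T_τ = exp(-2x)u_τ.
Substituting into the PDE and dividing by exp(-2x): u_τ = 2(u_xx - 4u_x + 4u) + 8(u_x - 2u) + 8u.
The lower-order terms cancel, leaving the standard heat equation u_τ = 2u_xx.
Initial data for u: u(x,0) = exp(2x)T(x,0) = 2sin(x) + 2sin(3x) + 2sin(4x). The boundary conditions carry over: u(0,τ) = u(π,τ) = 0.
Solve for u:
  Using separation of variables u = X(x)G(τ):
  Eigenfunctions: sin(nx), n = 1, 2, 3, ...
  General solution: u(x, τ) = Σ c_n sin(nx) exp(-2n² τ)
  Matching u(x,0) = 2sin(x) + 2sin(3x) + 2sin(4x) term by term: c_1=2, c_3=2, c_4=2.
Hence u(x,τ) = 2exp(-2τ)sin(x) + 2exp(-18τ)sin(3x) + 2exp(-32τ)sin(4x).
Transform back: T(x,τ) = exp(-2x)u(x,τ).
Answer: T(x, τ) = 2exp(-2x)exp(-2τ)sin(x) + 2exp(-2x)exp(-18τ)sin(3x) + 2exp(-2x)exp(-32τ)sin(4x)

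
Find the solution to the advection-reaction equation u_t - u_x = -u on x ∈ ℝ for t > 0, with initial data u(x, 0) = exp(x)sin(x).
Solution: Substitute u = exp(x)w.
Then u_x = exp(x)(w_x + w), u_t = exp(x)w_t; substituting and dividing by exp(x), the lower-order terms cancel: w_t - w_x = 0 (standard advection equation).
Data for w: w(x,0) = exp(-x)u(x,0) = sin(x).
By characteristics (dx/dt = -1), w(x,t) = f(x + t) with f = w(·, 0).
So w(x,t) = sin(t + x), and u(x,t) = exp(x)w(x,t).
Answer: u(x, t) = exp(x)sin(t + x)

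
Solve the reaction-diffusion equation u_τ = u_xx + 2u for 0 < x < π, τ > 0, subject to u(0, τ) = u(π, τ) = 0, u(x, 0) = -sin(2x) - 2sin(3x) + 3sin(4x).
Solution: Substitute u = exp(2τ)w, i.e. w = exp(-2τ)u.
By the product rule, u_τ = exp(2τ)(w_τ + 2w), u_xx = exp(2τ)w_xx.
Substituting into the PDE and dividing by exp(2τ): w_τ + 2w = w_xx + 2w.
The lower-order terms cancel, leaving the standard heat equation w_τ = w_xx.
Initial data for w: w(x,0) = u(x,0) = -sin(2x) - 2sin(3x) + 3sin(4x). The boundary conditions carry over: w(0,τ) = w(π,τ) = 0.
Solve for w:
  Using separation of variables w = X(x)T(τ):
  Eigenfunctions: sin(nx), n = 1, 2, 3, ...
  General solution: w(x, τ) = Σ c_n sin(nx) exp(-n² τ)
  Matching w(x,0) = -sin(2x) - 2sin(3x) + 3sin(4x) term by term: c_2=-1, c_3=-2, c_4=3.
Hence w(x,τ) = -exp(-4τ)sin(2x) - 2exp(-9τ)sin(3x) + 3exp(-16τ)sin(4x).
Transform back: u(x,τ) = exp(2τ)w(x,τ).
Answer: u(x, τ) = -exp(-2τ)sin(2x) - 2exp(-7τ)sin(3x) + 3exp(-14τ)sin(4x)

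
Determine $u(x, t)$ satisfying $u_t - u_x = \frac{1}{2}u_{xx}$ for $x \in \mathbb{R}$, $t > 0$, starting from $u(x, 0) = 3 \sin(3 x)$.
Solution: Moving frame: $\eta = x + t$, $\sigma = t$, $u = w(\eta,\sigma)$, so $u_t = w_{\sigma} + w_{\eta}$ and $u_{xx} = w_{\eta\eta}$.
Hence $u_t - u_x = w_{\sigma}$ and the PDE becomes the heat equation $w_{\sigma} = \frac{1}{2}w_{\eta\eta}$ on $\eta \in \mathbb{R}$.
Initial data: $w(\eta,0) = u(\eta,0) = 3 \sin(3 \eta)$. Each mode $\sin(n\eta)$ decays as $e^{-n^2\sigma/2}$ on $\mathbb{R}$, so $w(\eta,\sigma) = \sum c_n e^{-n^2\sigma/2} \sin(n\eta)$ with $c_3=3$: $w(\eta,\sigma) = 3 e^{-9 \sigma/2} \sin(3 \eta)$.
Substituting back: $u(x,t) = w(x + t, t)$.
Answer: $u(x, t) = 3 e^{-9 t/2} \sin(3 t + 3 x)$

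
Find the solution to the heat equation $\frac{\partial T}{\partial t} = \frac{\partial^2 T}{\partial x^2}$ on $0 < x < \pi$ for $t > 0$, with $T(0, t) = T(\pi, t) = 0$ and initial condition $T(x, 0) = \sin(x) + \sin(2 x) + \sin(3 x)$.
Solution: Separating variables: $T = \sum c_n e^{-n^2t} \sin(nx)$. From $T(x,0) = \sin(x) + \sin(2 x) + \sin(3 x)$: $c_1=1, c_2=1, c_3=1$.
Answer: $T(x, t) = e^{-t} \sin(x) + e^{-4 t} \sin(2 x) + e^{-9 t} \sin(3 x)$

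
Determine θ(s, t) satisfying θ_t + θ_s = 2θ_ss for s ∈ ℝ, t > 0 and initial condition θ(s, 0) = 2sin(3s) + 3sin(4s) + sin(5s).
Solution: Change to a moving frame: let η = s - t, σ = t and write θ(s,t) = u(η,σ).
By the chain rule θ_t = u_σ - u_η, θ_s = u_η, θ_ss = u_ηη.
Then θ_t + θ_s = u_σ: the advection term cancels and the PDE becomes the heat equation u_σ = 2u_ηη on η ∈ ℝ.
Initial data: u(η,0) = θ(η,0) = 2sin(3η) + 3sin(4η) + sin(5η).
On η ∈ ℝ each mode satisfies (sin(nη))″ = -n² sin(nη), so exp(-2n²σ) sin(nη) solves the heat equation; by superposition u(η,σ) = Σ c_n exp(-2n²σ) sin(nη).
Reading off the coefficients: c_3=2, c_4=3, c_5=1, so u(η,σ) = 2exp(-18σ)sin(3η) + 3exp(-32σ)sin(4η) + exp(-50σ)sin(5η).
Substituting back η = s - t, σ = t: θ(s,t) = u(s - t, t).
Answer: θ(s, t) = 2exp(-18t)sin(3s - 3t) + 3exp(-32t)sin(4s - 4t) + exp(-50t)sin(5s - 5t)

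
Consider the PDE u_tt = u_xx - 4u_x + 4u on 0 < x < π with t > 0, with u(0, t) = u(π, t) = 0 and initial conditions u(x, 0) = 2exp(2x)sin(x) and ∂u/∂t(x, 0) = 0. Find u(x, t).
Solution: Substitute u = exp(2x)w.
Then u_x = exp(2x)(w_x + 2w), u_xx = exp(2x)(w_xx + 4w_x + 4w), u_tt = exp(2x)w_tt; substituting and dividing by exp(2x), the lower-order terms cancel: w_tt = w_xx (standard wave equation).
Data for w: w(x,0) = exp(-2x)u(x,0) = 2sin(x); w_t(x,0) = exp(-2x)u_t(x,0) = 0. The boundary conditions carry over: w(0,t) = w(π,t) = 0.
Separating variables: w = Σ [A_n cos(ω_n t) + B_n sin(ω_n t)] sin(nx), ω_n = n. From ICs: A_1=2.
So w(x,t) = 2sin(x)cos(t), and u(x,t) = exp(2x)w(x,t).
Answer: u(x, t) = 2exp(2x)sin(x)cos(t)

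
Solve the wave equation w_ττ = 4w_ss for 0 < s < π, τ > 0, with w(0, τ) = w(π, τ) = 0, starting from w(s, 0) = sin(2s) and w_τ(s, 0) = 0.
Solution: Separating variables: w = Σ [A_n cos(ω_n τ) + B_n sin(ω_n τ)] sin(ns), ω_n = 2n. From ICs: A_2=1.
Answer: w(s, τ) = sin(2s)cos(4τ)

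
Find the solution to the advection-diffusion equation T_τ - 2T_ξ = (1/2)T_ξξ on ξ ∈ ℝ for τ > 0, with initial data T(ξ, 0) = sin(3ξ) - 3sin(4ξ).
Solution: Change to a moving frame: let η = ξ + 2τ, σ = τ and write T(ξ,τ) = u(η,σ).
By the chain rule T_τ = u_σ + 2u_η, T_ξ = u_η, T_ξξ = u_ηη.
Then T_τ - 2T_ξ = u_σ: the advection term cancels and the PDE becomes the heat equation u_σ = (1/2)u_ηη on η ∈ ℝ.
Initial data: u(η,0) = T(η,0) = sin(3η) - 3sin(4η).
On η ∈ ℝ each mode satisfies (sin(nη))″ = -n² sin(nη), so exp(-n²σ/2) sin(nη) solves the heat equation; by superposition u(η,σ) = Σ c_n exp(-n²σ/2) sin(nη).
Reading off the coefficients: c_3=1, c_4=-3, so u(η,σ) = -3exp(-8σ)sin(4η) + exp(-9σ/2)sin(3η).
Substituting back η = ξ + 2τ, σ = τ: T(ξ,τ) = u(ξ + 2τ, τ).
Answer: T(ξ, τ) = -3exp(-8τ)sin(4ξ + 8τ) + exp(-9τ/2)sin(3ξ + 6τ)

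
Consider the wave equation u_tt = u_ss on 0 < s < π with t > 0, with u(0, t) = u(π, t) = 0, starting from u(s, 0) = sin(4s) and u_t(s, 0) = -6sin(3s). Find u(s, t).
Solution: Using separation of variables u = X(s)T(t):
Eigenfunctions: sin(ns), n = 1, 2, 3, ...
General solution: u(s, t) = Σ [A_n cos(n t) + B_n sin(n t)] sin(ns)
From u(s,0) = sin(4s): A_4=1. From u_t(s,0) = -6sin(3s), using u_t(s,0) = Σ ω_n B_n sin(ns) with ω_n = n: B_3 = (-6)/3 = -2.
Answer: u(s, t) = -2sin(3s)sin(3t) + sin(4s)cos(4t)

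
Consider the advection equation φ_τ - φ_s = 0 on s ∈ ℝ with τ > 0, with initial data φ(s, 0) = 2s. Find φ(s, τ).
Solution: By characteristics (ds/dτ = -1), φ(s,τ) = f(s + τ) with f = φ(·, 0).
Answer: φ(s, τ) = 2s + 2τ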